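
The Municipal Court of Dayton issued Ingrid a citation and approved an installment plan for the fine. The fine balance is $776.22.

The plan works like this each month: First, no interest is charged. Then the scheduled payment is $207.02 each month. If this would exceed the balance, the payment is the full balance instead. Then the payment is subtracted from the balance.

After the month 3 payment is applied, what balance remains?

$155.16

Month 1: opening $776.22; payment $207.02; balance $569.20
Month 2: opening $569.20; payment $207.02; balance $362.18
Month 3: opening $362.18; payment $207.02; balance $155.16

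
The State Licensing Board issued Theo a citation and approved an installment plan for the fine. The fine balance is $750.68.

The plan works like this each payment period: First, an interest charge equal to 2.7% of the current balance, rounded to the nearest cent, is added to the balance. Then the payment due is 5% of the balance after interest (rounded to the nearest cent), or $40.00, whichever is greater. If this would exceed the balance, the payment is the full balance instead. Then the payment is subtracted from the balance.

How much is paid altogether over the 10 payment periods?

# | Opening | Interest | Payment | End bal
1 | $750.68 | $20.27 | $40.00 | $730.95
2 | $730.95 | $19.74 | $40.00 | $710.69
3 | $710.69 | $19.19 | $40.00 | $689.88
4 | $689.88 | $18.63 | $40.00 | $668.51
5 | $668.51 | $18.05 | $40.00 | $646.56
6 | $646.56 | $17.46 | $40.00 | $624.02
7 | $624.02 | $16.85 | $40.00 | $600.87
8 | $600.87 | $16.22 | $40.00 | $577.09
9 | $577.09 | $15.58 | $40.00 | $552.67
10 | $552.67 | $14.92 | $40.00 | $527.59
Total paid: $400.00

$400.00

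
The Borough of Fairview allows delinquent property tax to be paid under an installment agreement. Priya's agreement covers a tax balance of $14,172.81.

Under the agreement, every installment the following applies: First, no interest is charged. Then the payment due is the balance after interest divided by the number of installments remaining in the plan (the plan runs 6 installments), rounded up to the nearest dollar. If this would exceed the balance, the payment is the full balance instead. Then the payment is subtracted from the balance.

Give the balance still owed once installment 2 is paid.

Installment 1: opening $14,172.81; payment $2,363.00; balance $11,809.81
Installment 2: opening $11,809.81; payment $2,362.00; balance $9,447.81

$9,447.81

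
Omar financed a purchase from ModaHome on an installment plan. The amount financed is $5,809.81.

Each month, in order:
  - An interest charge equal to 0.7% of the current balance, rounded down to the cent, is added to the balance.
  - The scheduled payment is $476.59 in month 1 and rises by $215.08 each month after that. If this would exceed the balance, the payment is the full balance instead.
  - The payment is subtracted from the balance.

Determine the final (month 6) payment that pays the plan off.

$1,443.56

Month 1: $5,809.81 +$40.66 interest = $5,850.47; pay $476.59 → $5,373.88
Month 2: $5,373.88 +$37.61 interest = $5,411.49; pay $691.67 → $4,719.82
Month 3: $4,719.82 +$33.03 interest = $4,752.85; pay $906.75 → $3,846.10
Month 4: $3,846.10 +$26.92 interest = $3,873.02; pay $1,121.83 → $2,751.19
Month 5: $2,751.19 +$19.25 interest = $2,770.44; pay $1,336.91 → $1,433.53
Month 6: $1,433.53 +$10.03 interest = $1,443.56; pay $1,443.56 → $0.00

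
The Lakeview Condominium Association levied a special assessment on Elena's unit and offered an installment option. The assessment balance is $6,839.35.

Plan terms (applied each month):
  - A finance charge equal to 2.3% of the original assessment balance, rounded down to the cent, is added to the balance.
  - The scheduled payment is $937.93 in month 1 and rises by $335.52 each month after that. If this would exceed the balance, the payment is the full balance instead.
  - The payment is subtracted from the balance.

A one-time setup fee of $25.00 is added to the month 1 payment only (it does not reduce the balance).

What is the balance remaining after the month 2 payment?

$4,942.57

Month 1: opening $6,839.35; interest $157.30 → $6,996.65; payment $937.93 (+ $25.00 fee); balance $6,058.72
Month 2: opening $6,058.72; interest $157.30 → $6,216.02; payment $1,273.45; balance $4,942.57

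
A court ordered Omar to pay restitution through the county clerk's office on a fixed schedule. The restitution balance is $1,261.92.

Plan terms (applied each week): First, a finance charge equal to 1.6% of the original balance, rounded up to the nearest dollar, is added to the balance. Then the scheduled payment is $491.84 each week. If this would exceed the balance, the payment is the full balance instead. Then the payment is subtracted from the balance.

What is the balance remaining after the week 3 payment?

$0.00

Week 1: $1,261.92 +$21.00 interest = $1,282.92; pay $491.84 → $791.08
Week 2: $791.08 +$21.00 interest = $812.08; pay $491.84 → $320.24
Week 3: $320.24 +$21.00 interest = $341.24; pay $341.24 → $0.00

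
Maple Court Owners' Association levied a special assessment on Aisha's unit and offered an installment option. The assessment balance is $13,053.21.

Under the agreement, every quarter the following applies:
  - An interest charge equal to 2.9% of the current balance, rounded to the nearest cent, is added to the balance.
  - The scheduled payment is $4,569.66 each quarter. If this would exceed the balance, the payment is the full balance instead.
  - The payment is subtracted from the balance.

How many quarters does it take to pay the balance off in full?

Quarter 1: opening $13,053.21; interest $378.54 → $13,431.75; payment $4,569.66; balance $8,862.09
Quarter 2: opening $8,862.09; interest $257.00 → $9,119.09; payment $4,569.66; balance $4,549.43
Quarter 3: opening $4,549.43; interest $131.93 → $4,681.36; payment $4,569.66; balance $111.70
Quarter 4: opening $111.70; interest $3.24 → $114.94; payment $114.94; balance $0.00
Balance reaches $0.00 in quarter 4.

4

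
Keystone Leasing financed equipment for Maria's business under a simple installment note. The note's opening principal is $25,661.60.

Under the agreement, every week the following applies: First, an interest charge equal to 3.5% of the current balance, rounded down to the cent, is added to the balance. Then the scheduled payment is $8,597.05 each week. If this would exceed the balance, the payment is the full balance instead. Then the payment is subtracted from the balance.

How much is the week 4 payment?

$1,808.23

# | Opening | Interest | Payment | End bal
1 | $25,661.60 | $898.15 | $8,597.05 | $17,962.70
2 | $17,962.70 | $628.69 | $8,597.05 | $9,994.34
3 | $9,994.34 | $349.80 | $8,597.05 | $1,747.09
4 | $1,747.09 | $61.14 | $1,808.23 | $0.00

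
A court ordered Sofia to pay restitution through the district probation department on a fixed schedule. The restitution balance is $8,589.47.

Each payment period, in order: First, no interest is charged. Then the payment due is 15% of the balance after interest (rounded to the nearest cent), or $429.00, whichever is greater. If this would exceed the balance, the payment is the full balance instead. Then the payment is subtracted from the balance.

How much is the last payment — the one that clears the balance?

Payment period 1: $8,589.47 − $1,288.42 → $7,301.05
Payment period 2: $7,301.05 − $1,095.16 → $6,205.89
Payment period 3: $6,205.89 − $930.88 → $5,275.01
Payment period 4: $5,275.01 − $791.25 → $4,483.76
Payment period 5: $4,483.76 − $672.56 → $3,811.20
Payment period 6: $3,811.20 − $571.68 → $3,239.52
Payment period 7: $3,239.52 − $485.93 → $2,753.59
Payment period 8: $2,753.59 − $429.00 → $2,324.59
Payment period 9: $2,324.59 − $429.00 → $1,895.59
Payment period 10: $1,895.59 − $429.00 → $1,466.59
Payment period 11: $1,466.59 − $429.00 → $1,037.59
Payment period 12: $1,037.59 − $429.00 → $608.59
Payment period 13: $608.59 − $429.00 → $179.59
Payment period 14: $179.59 − $179.59 → $0.00

$179.59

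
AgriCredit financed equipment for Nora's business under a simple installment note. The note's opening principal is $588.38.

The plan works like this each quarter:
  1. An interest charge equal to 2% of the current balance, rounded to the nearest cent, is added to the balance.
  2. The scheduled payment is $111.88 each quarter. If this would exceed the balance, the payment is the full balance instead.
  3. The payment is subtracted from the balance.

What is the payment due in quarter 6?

# | Opening | Interest | Payment | End bal
1 | $588.38 | $11.77 | $111.88 | $488.27
2 | $488.27 | $9.77 | $111.88 | $386.16
3 | $386.16 | $7.72 | $111.88 | $282.00
4 | $282.00 | $5.64 | $111.88 | $175.76
5 | $175.76 | $3.52 | $111.88 | $67.40
6 | $67.40 | $1.35 | $68.75 | $0.00

$68.75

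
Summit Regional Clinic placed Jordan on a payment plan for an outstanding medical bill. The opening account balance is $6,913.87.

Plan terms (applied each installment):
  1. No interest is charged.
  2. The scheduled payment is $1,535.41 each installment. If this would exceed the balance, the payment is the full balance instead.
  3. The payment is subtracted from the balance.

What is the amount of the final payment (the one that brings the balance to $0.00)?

$772.23

Installment 1: $6,913.87 − $1,535.41 → $5,378.46
Installment 2: $5,378.46 − $1,535.41 → $3,843.05
Installment 3: $3,843.05 − $1,535.41 → $2,307.64
Installment 4: $2,307.64 − $1,535.41 → $772.23
Installment 5: $772.23 − $772.23 → $0.00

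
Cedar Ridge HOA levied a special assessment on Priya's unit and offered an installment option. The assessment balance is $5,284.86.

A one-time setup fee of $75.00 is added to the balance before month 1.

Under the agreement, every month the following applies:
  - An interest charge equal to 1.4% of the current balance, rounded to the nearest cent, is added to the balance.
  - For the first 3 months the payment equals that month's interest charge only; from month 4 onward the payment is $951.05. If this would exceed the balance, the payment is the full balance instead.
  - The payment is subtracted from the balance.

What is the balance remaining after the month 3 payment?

$5,359.86

# | Opening | Interest | Payment | End bal
1 | $5,359.86 | $75.04 | $75.04 | $5,359.86
2 | $5,359.86 | $75.04 | $75.04 | $5,359.86
3 | $5,359.86 | $75.04 | $75.04 | $5,359.86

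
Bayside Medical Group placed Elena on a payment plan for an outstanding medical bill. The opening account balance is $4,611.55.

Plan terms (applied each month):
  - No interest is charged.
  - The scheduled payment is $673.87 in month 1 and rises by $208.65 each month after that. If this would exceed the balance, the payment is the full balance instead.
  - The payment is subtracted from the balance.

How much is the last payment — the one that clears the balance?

$664.17

Month 1: opening $4,611.55; payment $673.87; balance $3,937.68
Month 2: opening $3,937.68; payment $882.52; balance $3,055.16
Month 3: opening $3,055.16; payment $1,091.17; balance $1,963.99
Month 4: opening $1,963.99; payment $1,299.82; balance $664.17
Month 5: opening $664.17; payment $664.17; balance $0.00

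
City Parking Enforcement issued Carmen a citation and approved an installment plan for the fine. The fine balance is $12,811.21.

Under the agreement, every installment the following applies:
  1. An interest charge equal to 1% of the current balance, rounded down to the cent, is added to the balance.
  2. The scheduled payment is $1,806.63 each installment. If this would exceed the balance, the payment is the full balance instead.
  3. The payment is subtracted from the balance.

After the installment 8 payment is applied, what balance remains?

Installment 1: opening $12,811.21; interest $128.11 → $12,939.32; payment $1,806.63; balance $11,132.69
Installment 2: opening $11,132.69; interest $111.32 → $11,244.01; payment $1,806.63; balance $9,437.38
Installment 3: opening $9,437.38; interest $94.37 → $9,531.75; payment $1,806.63; balance $7,725.12
Installment 4: opening $7,725.12; interest $77.25 → $7,802.37; payment $1,806.63; balance $5,995.74
Installment 5: opening $5,995.74; interest $59.95 → $6,055.69; payment $1,806.63; balance $4,249.06
Installment 6: opening $4,249.06; interest $42.49 → $4,291.55; payment $1,806.63; balance $2,484.92
Installment 7: opening $2,484.92; interest $24.84 → $2,509.76; payment $1,806.63; balance $703.13
Installment 8: opening $703.13; interest $7.03 → $710.16; payment $710.16; balance $0.00

$0.00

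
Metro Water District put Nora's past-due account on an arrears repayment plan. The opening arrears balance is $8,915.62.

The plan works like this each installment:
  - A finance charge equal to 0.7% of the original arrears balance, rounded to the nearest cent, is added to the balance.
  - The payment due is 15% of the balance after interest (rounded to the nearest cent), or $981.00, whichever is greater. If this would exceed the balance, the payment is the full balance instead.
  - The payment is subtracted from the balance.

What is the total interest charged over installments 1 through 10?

$624.10

Installment 1: $8,915.62 +$62.41 interest = $8,978.03; pay $1,346.70 → $7,631.33
Installment 2: $7,631.33 +$62.41 interest = $7,693.74; pay $1,154.06 → $6,539.68
Installment 3: $6,539.68 +$62.41 interest = $6,602.09; pay $990.31 → $5,611.78
Installment 4: $5,611.78 +$62.41 interest = $5,674.19; pay $981.00 → $4,693.19
Installment 5: $4,693.19 +$62.41 interest = $4,755.60; pay $981.00 → $3,774.60
Installment 6: $3,774.60 +$62.41 interest = $3,837.01; pay $981.00 → $2,856.01
Installment 7: $2,856.01 +$62.41 interest = $2,918.42; pay $981.00 → $1,937.42
Installment 8: $1,937.42 +$62.41 interest = $1,999.83; pay $981.00 → $1,018.83
Installment 9: $1,018.83 +$62.41 interest = $1,081.24; pay $981.00 → $100.24
Installment 10: $100.24 +$62.41 interest = $162.65; pay $162.65 → $0.00
Total interest: $62.41 + $62.41 + $62.41 + $62.41 + $62.41 + $62.41 + $62.41 + $62.41 + $62.41 + $62.41 = $624.10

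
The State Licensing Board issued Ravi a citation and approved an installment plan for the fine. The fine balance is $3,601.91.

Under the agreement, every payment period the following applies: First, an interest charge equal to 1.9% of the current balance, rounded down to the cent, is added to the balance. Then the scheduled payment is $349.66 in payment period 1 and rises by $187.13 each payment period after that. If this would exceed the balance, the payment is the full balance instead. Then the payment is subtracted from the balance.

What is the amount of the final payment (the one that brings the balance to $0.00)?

$238.56

Payment period 1: opening $3,601.91; interest $68.43 → $3,670.34; payment $349.66; balance $3,320.68
Payment period 2: opening $3,320.68; interest $63.09 → $3,383.77; payment $536.79; balance $2,846.98
Payment period 3: opening $2,846.98; interest $54.09 → $2,901.07; payment $723.92; balance $2,177.15
Payment period 4: opening $2,177.15; interest $41.36 → $2,218.51; payment $911.05; balance $1,307.46
Payment period 5: opening $1,307.46; interest $24.84 → $1,332.30; payment $1,098.18; balance $234.12
Payment period 6: opening $234.12; interest $4.44 → $238.56; payment $238.56; balance $0.00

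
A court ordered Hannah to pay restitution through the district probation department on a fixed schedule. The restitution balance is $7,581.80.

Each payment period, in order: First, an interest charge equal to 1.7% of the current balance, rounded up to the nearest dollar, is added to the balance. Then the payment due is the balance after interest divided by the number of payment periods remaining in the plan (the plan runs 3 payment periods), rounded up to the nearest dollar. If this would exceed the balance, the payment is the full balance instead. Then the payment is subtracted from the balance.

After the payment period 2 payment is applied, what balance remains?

$2,613.80

# | Opening | Interest | Payment | End bal
1 | $7,581.80 | $129.00 | $2,571.00 | $5,139.80
2 | $5,139.80 | $88.00 | $2,614.00 | $2,613.80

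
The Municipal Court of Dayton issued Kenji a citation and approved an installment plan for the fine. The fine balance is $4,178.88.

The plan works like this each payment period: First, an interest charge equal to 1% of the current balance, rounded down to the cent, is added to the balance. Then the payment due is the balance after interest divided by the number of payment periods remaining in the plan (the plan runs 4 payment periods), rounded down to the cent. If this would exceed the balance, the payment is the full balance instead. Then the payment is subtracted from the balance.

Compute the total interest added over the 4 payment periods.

$105.50

Payment period 1: opening $4,178.88; interest $41.78 → $4,220.66; payment $1,055.16; balance $3,165.50
Payment period 2: opening $3,165.50; interest $31.65 → $3,197.15; payment $1,065.71; balance $2,131.44
Payment period 3: opening $2,131.44; interest $21.31 → $2,152.75; payment $1,076.37; balance $1,076.38
Payment period 4: opening $1,076.38; interest $10.76 → $1,087.14; payment $1,087.14; balance $0.00
Total interest: $41.78 + $31.65 + $21.31 + $10.76 = $105.50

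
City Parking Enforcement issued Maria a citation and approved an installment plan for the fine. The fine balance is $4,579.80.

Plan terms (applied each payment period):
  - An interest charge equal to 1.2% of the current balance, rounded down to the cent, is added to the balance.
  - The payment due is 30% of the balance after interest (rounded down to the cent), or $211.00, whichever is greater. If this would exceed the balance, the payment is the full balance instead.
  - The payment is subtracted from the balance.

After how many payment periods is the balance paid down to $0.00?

9

Payment period 1: $4,579.80 +$54.95 interest = $4,634.75; pay $1,390.42 → $3,244.33
Payment period 2: $3,244.33 +$38.93 interest = $3,283.26; pay $984.97 → $2,298.29
Payment period 3: $2,298.29 +$27.57 interest = $2,325.86; pay $697.75 → $1,628.11
Payment period 4: $1,628.11 +$19.53 interest = $1,647.64; pay $494.29 → $1,153.35
Payment period 5: $1,153.35 +$13.84 interest = $1,167.19; pay $350.15 → $817.04
Payment period 6: $817.04 +$9.80 interest = $826.84; pay $248.05 → $578.79
Payment period 7: $578.79 +$6.94 interest = $585.73; pay $211.00 → $374.73
Payment period 8: $374.73 +$4.49 interest = $379.22; pay $211.00 → $168.22
Payment period 9: $168.22 +$2.01 interest = $170.23; pay $170.23 → $0.00
Balance reaches $0.00 in payment period 9.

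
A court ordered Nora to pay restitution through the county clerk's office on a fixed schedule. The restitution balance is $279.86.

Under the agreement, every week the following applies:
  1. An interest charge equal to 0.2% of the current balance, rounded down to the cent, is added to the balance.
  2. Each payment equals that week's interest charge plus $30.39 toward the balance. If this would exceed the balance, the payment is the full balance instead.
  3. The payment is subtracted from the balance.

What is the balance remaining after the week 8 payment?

# | Opening | Interest | Payment | End bal
1 | $279.86 | $0.55 | $30.94 | $249.47
2 | $249.47 | $0.49 | $30.88 | $219.08
3 | $219.08 | $0.43 | $30.82 | $188.69
4 | $188.69 | $0.37 | $30.76 | $158.30
5 | $158.30 | $0.31 | $30.70 | $127.91
6 | $127.91 | $0.25 | $30.64 | $97.52
7 | $97.52 | $0.19 | $30.58 | $67.13
8 | $67.13 | $0.13 | $30.52 | $36.74

$36.74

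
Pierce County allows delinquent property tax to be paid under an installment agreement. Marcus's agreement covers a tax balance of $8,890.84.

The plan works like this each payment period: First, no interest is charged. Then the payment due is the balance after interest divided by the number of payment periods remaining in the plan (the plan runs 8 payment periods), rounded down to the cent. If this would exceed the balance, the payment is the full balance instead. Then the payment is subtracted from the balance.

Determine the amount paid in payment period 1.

Payment period 1: opening $8,890.84; payment $1,111.35; balance $7,779.49

$1,111.35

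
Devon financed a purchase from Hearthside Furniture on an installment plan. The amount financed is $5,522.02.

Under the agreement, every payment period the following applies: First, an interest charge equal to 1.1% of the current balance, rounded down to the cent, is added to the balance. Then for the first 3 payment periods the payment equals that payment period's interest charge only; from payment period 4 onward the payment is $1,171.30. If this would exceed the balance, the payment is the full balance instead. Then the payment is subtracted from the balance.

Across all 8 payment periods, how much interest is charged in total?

Payment period 1: $5,522.02 +$60.74 interest = $5,582.76; pay $60.74 → $5,522.02
Payment period 2: $5,522.02 +$60.74 interest = $5,582.76; pay $60.74 → $5,522.02
Payment period 3: $5,522.02 +$60.74 interest = $5,582.76; pay $60.74 → $5,522.02
Payment period 4: $5,522.02 +$60.74 interest = $5,582.76; pay $1,171.30 → $4,411.46
Payment period 5: $4,411.46 +$48.52 interest = $4,459.98; pay $1,171.30 → $3,288.68
Payment period 6: $3,288.68 +$36.17 interest = $3,324.85; pay $1,171.30 → $2,153.55
Payment period 7: $2,153.55 +$23.68 interest = $2,177.23; pay $1,171.30 → $1,005.93
Payment period 8: $1,005.93 +$11.06 interest = $1,016.99; pay $1,016.99 → $0.00
Total interest: $60.74 + $60.74 + $60.74 + $60.74 + $48.52 + $36.17 + $23.68 + $11.06 = $362.39

$362.39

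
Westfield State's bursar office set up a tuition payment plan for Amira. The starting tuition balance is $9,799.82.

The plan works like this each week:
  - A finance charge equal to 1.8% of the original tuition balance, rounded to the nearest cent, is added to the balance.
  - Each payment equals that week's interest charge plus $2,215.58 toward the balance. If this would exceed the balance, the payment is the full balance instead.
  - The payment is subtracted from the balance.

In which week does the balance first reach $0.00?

# | Opening | Interest | Payment | End bal
1 | $9,799.82 | $176.40 | $2,391.98 | $7,584.24
2 | $7,584.24 | $176.40 | $2,391.98 | $5,368.66
3 | $5,368.66 | $176.40 | $2,391.98 | $3,153.08
4 | $3,153.08 | $176.40 | $2,391.98 | $937.50
5 | $937.50 | $176.40 | $1,113.90 | $0.00
Balance reaches $0.00 in week 5.

5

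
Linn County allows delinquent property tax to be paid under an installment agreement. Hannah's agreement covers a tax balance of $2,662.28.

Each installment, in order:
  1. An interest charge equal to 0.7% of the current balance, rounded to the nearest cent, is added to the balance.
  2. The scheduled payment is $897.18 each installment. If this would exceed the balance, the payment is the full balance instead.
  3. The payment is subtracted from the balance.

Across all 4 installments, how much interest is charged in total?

$37.48

# | Opening | Interest | Payment | End bal
1 | $2,662.28 | $18.64 | $897.18 | $1,783.74
2 | $1,783.74 | $12.49 | $897.18 | $899.05
3 | $899.05 | $6.29 | $897.18 | $8.16
4 | $8.16 | $0.06 | $8.22 | $0.00
Total interest: $18.64 + $12.49 + $6.29 + $0.06 = $37.48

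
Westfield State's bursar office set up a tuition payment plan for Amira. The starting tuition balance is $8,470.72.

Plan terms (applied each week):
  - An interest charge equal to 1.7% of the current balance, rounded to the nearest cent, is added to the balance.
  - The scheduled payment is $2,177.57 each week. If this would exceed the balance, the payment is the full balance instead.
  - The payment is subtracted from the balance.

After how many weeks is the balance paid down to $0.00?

5

# | Opening | Interest | Payment | End bal
1 | $8,470.72 | $144.00 | $2,177.57 | $6,437.15
2 | $6,437.15 | $109.43 | $2,177.57 | $4,369.01
3 | $4,369.01 | $74.27 | $2,177.57 | $2,265.71
4 | $2,265.71 | $38.52 | $2,177.57 | $126.66
5 | $126.66 | $2.15 | $128.81 | $0.00
Balance reaches $0.00 in week 5.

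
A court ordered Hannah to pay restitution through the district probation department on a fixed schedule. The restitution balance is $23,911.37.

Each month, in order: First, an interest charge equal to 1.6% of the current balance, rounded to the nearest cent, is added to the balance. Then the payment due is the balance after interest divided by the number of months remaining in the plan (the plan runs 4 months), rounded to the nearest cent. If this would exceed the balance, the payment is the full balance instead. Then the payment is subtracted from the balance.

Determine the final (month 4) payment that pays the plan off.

$6,369.70

# | Opening | Interest | Payment | End bal
1 | $23,911.37 | $382.58 | $6,073.49 | $18,220.46
2 | $18,220.46 | $291.53 | $6,170.66 | $12,341.33
3 | $12,341.33 | $197.46 | $6,269.40 | $6,269.39
4 | $6,269.39 | $100.31 | $6,369.70 | $0.00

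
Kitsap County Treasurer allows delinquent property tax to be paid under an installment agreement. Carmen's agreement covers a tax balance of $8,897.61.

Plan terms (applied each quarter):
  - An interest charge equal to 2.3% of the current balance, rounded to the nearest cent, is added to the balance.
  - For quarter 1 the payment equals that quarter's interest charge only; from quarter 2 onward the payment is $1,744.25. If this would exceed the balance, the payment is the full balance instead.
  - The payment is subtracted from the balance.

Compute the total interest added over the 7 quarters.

Quarter 1: opening $8,897.61; interest $204.65 → $9,102.26; payment $204.65; balance $8,897.61
Quarter 2: opening $8,897.61; interest $204.65 → $9,102.26; payment $1,744.25; balance $7,358.01
Quarter 3: opening $7,358.01; interest $169.23 → $7,527.24; payment $1,744.25; balance $5,782.99
Quarter 4: opening $5,782.99; interest $133.01 → $5,916.00; payment $1,744.25; balance $4,171.75
Quarter 5: opening $4,171.75; interest $95.95 → $4,267.70; payment $1,744.25; balance $2,523.45
Quarter 6: opening $2,523.45; interest $58.04 → $2,581.49; payment $1,744.25; balance $837.24
Quarter 7: opening $837.24; interest $19.26 → $856.50; payment $856.50; balance $0.00
Total interest: $204.65 + $204.65 + $169.23 + $133.01 + $95.95 + $58.04 + $19.26 = $884.79

$884.79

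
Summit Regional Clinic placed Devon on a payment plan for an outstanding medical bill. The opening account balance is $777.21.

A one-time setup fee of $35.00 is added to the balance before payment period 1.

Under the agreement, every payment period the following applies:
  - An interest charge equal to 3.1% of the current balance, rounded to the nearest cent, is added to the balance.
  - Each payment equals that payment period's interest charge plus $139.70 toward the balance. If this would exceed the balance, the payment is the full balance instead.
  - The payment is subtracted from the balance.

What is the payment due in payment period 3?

Payment period 1: $812.21 +$25.18 interest = $837.39; pay $164.88 → $672.51
Payment period 2: $672.51 +$20.85 interest = $693.36; pay $160.55 → $532.81
Payment period 3: $532.81 +$16.52 interest = $549.33; pay $156.22 → $393.11

$156.22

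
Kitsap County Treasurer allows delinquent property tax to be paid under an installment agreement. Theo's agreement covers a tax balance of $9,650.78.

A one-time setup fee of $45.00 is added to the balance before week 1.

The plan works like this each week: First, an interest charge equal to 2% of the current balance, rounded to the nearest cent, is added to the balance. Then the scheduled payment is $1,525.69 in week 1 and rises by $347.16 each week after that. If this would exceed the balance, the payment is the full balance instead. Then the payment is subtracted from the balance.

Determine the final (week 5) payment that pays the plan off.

Week 1: $9,695.78 +$193.92 interest = $9,889.70; pay $1,525.69 → $8,364.01
Week 2: $8,364.01 +$167.28 interest = $8,531.29; pay $1,872.85 → $6,658.44
Week 3: $6,658.44 +$133.17 interest = $6,791.61; pay $2,220.01 → $4,571.60
Week 4: $4,571.60 +$91.43 interest = $4,663.03; pay $2,567.17 → $2,095.86
Week 5: $2,095.86 +$41.92 interest = $2,137.78; pay $2,137.78 → $0.00

$2,137.78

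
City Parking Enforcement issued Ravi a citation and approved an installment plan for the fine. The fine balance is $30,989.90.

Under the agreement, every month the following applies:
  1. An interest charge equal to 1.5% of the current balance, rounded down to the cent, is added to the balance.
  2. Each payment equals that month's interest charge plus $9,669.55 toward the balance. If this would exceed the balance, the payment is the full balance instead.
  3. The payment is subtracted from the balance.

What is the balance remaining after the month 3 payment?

$1,981.25

Month 1: opening $30,989.90; interest $464.84 → $31,454.74; payment $10,134.39; balance $21,320.35
Month 2: opening $21,320.35; interest $319.80 → $21,640.15; payment $9,989.35; balance $11,650.80
Month 3: opening $11,650.80; interest $174.76 → $11,825.56; payment $9,844.31; balance $1,981.25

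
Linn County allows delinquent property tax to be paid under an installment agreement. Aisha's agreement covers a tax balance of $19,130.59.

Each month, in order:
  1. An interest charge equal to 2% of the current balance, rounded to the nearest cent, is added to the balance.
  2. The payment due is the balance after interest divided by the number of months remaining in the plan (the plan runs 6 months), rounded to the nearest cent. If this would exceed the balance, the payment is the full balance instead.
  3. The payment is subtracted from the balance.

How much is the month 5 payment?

$3,520.29

Month 1: opening $19,130.59; interest $382.61 → $19,513.20; payment $3,252.20; balance $16,261.00
Month 2: opening $16,261.00; interest $325.22 → $16,586.22; payment $3,317.24; balance $13,268.98
Month 3: opening $13,268.98; interest $265.38 → $13,534.36; payment $3,383.59; balance $10,150.77
Month 4: opening $10,150.77; interest $203.02 → $10,353.79; payment $3,451.26; balance $6,902.53
Month 5: opening $6,902.53; interest $138.05 → $7,040.58; payment $3,520.29; balance $3,520.29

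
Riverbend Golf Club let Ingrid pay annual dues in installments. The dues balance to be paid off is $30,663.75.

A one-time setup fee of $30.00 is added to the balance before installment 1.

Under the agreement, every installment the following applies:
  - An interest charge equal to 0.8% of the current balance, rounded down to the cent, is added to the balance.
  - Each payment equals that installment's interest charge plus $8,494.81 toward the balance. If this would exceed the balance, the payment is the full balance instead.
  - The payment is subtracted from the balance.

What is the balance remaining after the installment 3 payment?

$5,209.32

Installment 1: $30,693.75 +$245.55 interest = $30,939.30; pay $8,740.36 → $22,198.94
Installment 2: $22,198.94 +$177.59 interest = $22,376.53; pay $8,672.40 → $13,704.13
Installment 3: $13,704.13 +$109.63 interest = $13,813.76; pay $8,604.44 → $5,209.32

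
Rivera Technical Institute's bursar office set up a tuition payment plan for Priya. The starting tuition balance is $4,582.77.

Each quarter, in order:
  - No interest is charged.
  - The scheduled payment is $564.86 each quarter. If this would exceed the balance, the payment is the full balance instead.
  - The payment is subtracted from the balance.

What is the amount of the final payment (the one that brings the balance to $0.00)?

$63.89

Quarter 1: opening $4,582.77; payment $564.86; balance $4,017.91
Quarter 2: opening $4,017.91; payment $564.86; balance $3,453.05
Quarter 3: opening $3,453.05; payment $564.86; balance $2,888.19
Quarter 4: opening $2,888.19; payment $564.86; balance $2,323.33
Quarter 5: opening $2,323.33; payment $564.86; balance $1,758.47
Quarter 6: opening $1,758.47; payment $564.86; balance $1,193.61
Quarter 7: opening $1,193.61; payment $564.86; balance $628.75
Quarter 8: opening $628.75; payment $564.86; balance $63.89
Quarter 9: opening $63.89; payment $63.89; balance $0.00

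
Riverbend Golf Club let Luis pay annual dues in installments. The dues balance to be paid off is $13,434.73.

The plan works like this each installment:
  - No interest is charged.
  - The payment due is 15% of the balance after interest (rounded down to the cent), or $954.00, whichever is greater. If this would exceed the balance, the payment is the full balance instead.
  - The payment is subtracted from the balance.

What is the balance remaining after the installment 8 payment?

$3,099.08

# | Opening | Payment | End bal
1 | $13,434.73 | $2,015.20 | $11,419.53
2 | $11,419.53 | $1,712.92 | $9,706.61
3 | $9,706.61 | $1,455.99 | $8,250.62
4 | $8,250.62 | $1,237.59 | $7,013.03
5 | $7,013.03 | $1,051.95 | $5,961.08
6 | $5,961.08 | $954.00 | $5,007.08
7 | $5,007.08 | $954.00 | $4,053.08
8 | $4,053.08 | $954.00 | $3,099.08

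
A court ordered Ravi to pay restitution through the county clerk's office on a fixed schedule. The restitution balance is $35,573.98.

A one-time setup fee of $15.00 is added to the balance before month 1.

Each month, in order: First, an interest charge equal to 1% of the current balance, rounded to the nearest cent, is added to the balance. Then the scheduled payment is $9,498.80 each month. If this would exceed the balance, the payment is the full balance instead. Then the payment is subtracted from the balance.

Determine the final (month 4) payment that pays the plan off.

# | Opening | Interest | Payment | End bal
1 | $35,588.98 | $355.89 | $9,498.80 | $26,446.07
2 | $26,446.07 | $264.46 | $9,498.80 | $17,211.73
3 | $17,211.73 | $172.12 | $9,498.80 | $7,885.05
4 | $7,885.05 | $78.85 | $7,963.90 | $0.00

$7,963.90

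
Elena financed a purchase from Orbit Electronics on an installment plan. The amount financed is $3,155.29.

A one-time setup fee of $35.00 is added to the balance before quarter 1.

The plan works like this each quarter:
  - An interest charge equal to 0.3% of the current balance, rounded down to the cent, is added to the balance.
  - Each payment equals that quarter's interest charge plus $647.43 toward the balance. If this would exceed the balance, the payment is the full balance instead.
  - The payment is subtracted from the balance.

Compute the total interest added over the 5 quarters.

# | Opening | Interest | Payment | End bal
1 | $3,190.29 | $9.57 | $657.00 | $2,542.86
2 | $2,542.86 | $7.62 | $655.05 | $1,895.43
3 | $1,895.43 | $5.68 | $653.11 | $1,248.00
4 | $1,248.00 | $3.74 | $651.17 | $600.57
5 | $600.57 | $1.80 | $602.37 | $0.00
Total interest: $9.57 + $7.62 + $5.68 + $3.74 + $1.80 = $28.41

$28.41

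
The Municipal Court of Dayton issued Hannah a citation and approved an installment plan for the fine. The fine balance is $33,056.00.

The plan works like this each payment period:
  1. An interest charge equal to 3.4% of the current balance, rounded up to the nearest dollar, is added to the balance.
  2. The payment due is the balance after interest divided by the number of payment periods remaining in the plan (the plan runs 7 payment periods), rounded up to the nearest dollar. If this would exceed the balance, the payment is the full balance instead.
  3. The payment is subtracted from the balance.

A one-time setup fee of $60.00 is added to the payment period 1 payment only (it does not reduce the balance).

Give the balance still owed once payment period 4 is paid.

$16,195.00

Payment period 1: $33,056.00 +$1,124.00 interest = $34,180.00; pay $4,883.00 (+ $60.00 fee) → $29,297.00
Payment period 2: $29,297.00 +$997.00 interest = $30,294.00; pay $5,049.00 → $25,245.00
Payment period 3: $25,245.00 +$859.00 interest = $26,104.00; pay $5,221.00 → $20,883.00
Payment period 4: $20,883.00 +$711.00 interest = $21,594.00; pay $5,399.00 → $16,195.00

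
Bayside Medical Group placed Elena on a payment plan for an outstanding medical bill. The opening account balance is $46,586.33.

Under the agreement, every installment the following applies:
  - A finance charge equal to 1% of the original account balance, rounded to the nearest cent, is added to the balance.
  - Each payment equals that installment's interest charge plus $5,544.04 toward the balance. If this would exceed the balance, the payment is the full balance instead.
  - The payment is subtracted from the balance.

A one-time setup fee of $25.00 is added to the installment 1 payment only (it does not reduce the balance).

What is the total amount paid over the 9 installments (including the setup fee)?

$50,804.07

# | Opening | Interest | Payment | Fee | End bal
1 | $46,586.33 | $465.86 | $6,009.90 | $25.00 | $41,042.29
2 | $41,042.29 | $465.86 | $6,009.90 | — | $35,498.25
3 | $35,498.25 | $465.86 | $6,009.90 | — | $29,954.21
4 | $29,954.21 | $465.86 | $6,009.90 | — | $24,410.17
5 | $24,410.17 | $465.86 | $6,009.90 | — | $18,866.13
6 | $18,866.13 | $465.86 | $6,009.90 | — | $13,322.09
7 | $13,322.09 | $465.86 | $6,009.90 | — | $7,778.05
8 | $7,778.05 | $465.86 | $6,009.90 | — | $2,234.01
9 | $2,234.01 | $465.86 | $2,699.87 | — | $0.00
Total paid: $50,804.07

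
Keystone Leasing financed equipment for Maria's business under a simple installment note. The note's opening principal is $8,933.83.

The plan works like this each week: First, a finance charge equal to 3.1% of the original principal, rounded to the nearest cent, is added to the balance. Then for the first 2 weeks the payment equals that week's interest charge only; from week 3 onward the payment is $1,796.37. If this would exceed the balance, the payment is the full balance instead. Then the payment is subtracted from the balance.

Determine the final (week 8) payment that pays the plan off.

$1,613.68

# | Opening | Interest | Payment | End bal
1 | $8,933.83 | $276.95 | $276.95 | $8,933.83
2 | $8,933.83 | $276.95 | $276.95 | $8,933.83
3 | $8,933.83 | $276.95 | $1,796.37 | $7,414.41
4 | $7,414.41 | $276.95 | $1,796.37 | $5,894.99
5 | $5,894.99 | $276.95 | $1,796.37 | $4,375.57
6 | $4,375.57 | $276.95 | $1,796.37 | $2,856.15
7 | $2,856.15 | $276.95 | $1,796.37 | $1,336.73
8 | $1,336.73 | $276.95 | $1,613.68 | $0.00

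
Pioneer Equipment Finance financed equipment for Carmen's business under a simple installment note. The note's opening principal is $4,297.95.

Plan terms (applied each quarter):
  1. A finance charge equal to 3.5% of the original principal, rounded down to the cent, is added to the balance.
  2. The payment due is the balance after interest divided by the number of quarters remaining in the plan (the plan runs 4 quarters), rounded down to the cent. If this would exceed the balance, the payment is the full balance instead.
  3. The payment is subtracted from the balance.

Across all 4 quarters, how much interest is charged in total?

$601.68

Quarter 1: opening $4,297.95; interest $150.42 → $4,448.37; payment $1,112.09; balance $3,336.28
Quarter 2: opening $3,336.28; interest $150.42 → $3,486.70; payment $1,162.23; balance $2,324.47
Quarter 3: opening $2,324.47; interest $150.42 → $2,474.89; payment $1,237.44; balance $1,237.45
Quarter 4: opening $1,237.45; interest $150.42 → $1,387.87; payment $1,387.87; balance $0.00
Total interest: $150.42 + $150.42 + $150.42 + $150.42 = $601.68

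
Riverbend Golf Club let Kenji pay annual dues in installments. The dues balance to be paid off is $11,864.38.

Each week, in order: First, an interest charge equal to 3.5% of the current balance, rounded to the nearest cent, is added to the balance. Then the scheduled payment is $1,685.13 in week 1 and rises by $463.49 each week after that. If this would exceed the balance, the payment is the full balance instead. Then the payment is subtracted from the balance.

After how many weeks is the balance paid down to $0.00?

Week 1: opening $11,864.38; interest $415.25 → $12,279.63; payment $1,685.13; balance $10,594.50
Week 2: opening $10,594.50; interest $370.81 → $10,965.31; payment $2,148.62; balance $8,816.69
Week 3: opening $8,816.69; interest $308.58 → $9,125.27; payment $2,612.11; balance $6,513.16
Week 4: opening $6,513.16; interest $227.96 → $6,741.12; payment $3,075.60; balance $3,665.52
Week 5: opening $3,665.52; interest $128.29 → $3,793.81; payment $3,539.09; balance $254.72
Week 6: opening $254.72; interest $8.92 → $263.64; payment $263.64; balance $0.00
Balance reaches $0.00 in week 6.

6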